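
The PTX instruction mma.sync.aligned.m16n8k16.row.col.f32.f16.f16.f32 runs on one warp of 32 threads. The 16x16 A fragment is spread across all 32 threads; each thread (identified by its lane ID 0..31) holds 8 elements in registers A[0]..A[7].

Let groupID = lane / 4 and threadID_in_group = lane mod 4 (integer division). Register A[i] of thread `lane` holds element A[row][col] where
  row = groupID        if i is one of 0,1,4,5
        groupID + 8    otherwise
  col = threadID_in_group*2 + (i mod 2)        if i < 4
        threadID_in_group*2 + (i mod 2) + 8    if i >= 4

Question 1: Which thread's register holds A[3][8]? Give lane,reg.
12,4

r: 3->gid=3,r8=0  c: 8->c8=1,tid=0,i&1=0
L=3*4+0=12  i=1*4+0*2+0=4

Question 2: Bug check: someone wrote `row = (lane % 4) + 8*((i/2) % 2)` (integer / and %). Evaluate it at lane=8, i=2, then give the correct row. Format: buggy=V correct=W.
`(lane % 4) + 8*((i/2) % 2)`[8,2]=>8
lane 8=>8/4=2, 8 mod 4=0
i=2  r:2+8=>10  c:2·0+0+0=>0
row: 8 vs 10

buggy=8 correct=10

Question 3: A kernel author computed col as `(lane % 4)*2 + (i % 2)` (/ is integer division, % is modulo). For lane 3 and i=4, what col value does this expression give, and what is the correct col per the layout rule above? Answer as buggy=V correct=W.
buggy=6 correct=14

`(lane % 4)*2 + (i % 2)`[3,4]->6
L=3->g=3>>2=0, t=3&3=3
[4]->row 0+0=0  col 3·2+0+8=14
col: 6 vs 14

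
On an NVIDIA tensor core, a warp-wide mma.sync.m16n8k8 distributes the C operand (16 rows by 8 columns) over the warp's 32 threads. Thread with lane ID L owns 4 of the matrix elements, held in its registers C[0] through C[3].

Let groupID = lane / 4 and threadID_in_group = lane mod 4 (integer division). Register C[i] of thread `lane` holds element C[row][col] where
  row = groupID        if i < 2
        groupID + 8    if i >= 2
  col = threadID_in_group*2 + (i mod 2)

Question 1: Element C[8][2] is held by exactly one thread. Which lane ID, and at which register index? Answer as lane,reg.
1,2

r=8→G=0,rhi=1  c=2→T=1,p=0
L=0*4+1=1  i=1*2+0=2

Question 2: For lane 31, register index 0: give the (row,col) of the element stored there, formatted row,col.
7,6

lane 31: gid=7 (31/4), tid=3 (31%4)
i=0: r=7+0=7, c=3*2+0=6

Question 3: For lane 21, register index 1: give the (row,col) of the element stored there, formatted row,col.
lane 21: g=5 (21/4), t=1 (21%4)
i=1: r=5+0=5, c=1*2+1=3

5,3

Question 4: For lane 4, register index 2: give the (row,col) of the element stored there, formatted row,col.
9,0

4: G=1,T=0
[2] (1+8,0*2+0) = (9,0)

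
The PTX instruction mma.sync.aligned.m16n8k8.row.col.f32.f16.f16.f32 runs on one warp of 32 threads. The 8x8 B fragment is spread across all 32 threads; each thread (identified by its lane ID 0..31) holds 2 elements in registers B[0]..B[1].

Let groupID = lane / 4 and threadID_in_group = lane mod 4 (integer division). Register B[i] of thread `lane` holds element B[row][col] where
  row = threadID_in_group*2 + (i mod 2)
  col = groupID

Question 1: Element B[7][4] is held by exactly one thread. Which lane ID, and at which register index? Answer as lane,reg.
c=4→G=4  r=7→T=3,p=1
L=4*4+3=19  i=1=1

19,1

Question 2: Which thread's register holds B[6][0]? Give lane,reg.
c=0→G=0  r=6→T=3,p=0
L=0*4+3=3  i=0=0

3,0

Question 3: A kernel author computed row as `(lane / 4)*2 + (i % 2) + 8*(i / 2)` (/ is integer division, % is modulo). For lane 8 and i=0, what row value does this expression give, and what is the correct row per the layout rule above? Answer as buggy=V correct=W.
buggy=4 correct=0

`(lane / 4)*2 + (i % 2) + 8*(i / 2)`[8,0]->4
8: gid=2,tid=0
[0] (0*2+0,2) = (0,2)
row: 4 vs 0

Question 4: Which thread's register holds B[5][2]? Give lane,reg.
10,1

c=2→G=2  r=5→T=2,p=1
L=2*4+2=10  i=1=1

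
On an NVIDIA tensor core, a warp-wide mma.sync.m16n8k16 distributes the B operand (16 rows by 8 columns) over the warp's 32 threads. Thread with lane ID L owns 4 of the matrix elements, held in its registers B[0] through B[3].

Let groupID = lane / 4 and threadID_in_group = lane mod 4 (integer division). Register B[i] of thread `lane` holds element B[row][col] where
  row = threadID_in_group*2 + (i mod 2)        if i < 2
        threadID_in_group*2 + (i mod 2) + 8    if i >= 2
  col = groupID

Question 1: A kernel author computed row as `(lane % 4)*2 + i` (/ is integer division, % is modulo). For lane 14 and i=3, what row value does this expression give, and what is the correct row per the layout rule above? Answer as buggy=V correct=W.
buggy=7 correct=13

`(lane % 4)*2 + i`[14,3]->7
L=14->g=14>>2=3, t=14&3=2
[3]->row 2·2+1+8=13  col g=3
row: 7 vs 13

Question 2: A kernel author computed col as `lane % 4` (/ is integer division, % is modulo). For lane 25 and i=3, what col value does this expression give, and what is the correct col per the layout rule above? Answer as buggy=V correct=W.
`lane % 4`[25,3]⇒1
lane 25: gr=6 (25/4), th=1 (25%4)
i=3: r=1*2+1+8=11, c=gr=6
col: 1 vs 6

buggy=1 correct=6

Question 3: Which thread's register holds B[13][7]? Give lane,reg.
c: 7->gid=7  r: 13->r8=1,tid=2,i&1=1
L=7*4+2=30  i=1*2+1=3

30,3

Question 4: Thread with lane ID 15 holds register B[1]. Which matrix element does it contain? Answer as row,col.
7,3

lane 15=>15/4=3, 15 mod 4=3
i=1  r:2·3+1+0=>7  c:3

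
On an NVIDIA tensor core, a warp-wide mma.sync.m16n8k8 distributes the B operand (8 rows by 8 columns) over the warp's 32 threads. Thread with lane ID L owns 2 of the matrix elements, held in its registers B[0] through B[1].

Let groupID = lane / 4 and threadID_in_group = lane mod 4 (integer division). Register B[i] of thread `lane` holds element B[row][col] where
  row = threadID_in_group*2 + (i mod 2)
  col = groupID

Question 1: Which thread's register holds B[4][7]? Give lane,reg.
c=7->g=7  r=4->t=2,b0=0
L=7*4+2=30  i=0=0

30,0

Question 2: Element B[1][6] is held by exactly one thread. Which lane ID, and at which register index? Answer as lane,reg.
24,1

c=6⇒gr=6  r=1⇒th=0,odd=1
L=6*4+0=24  i=1=1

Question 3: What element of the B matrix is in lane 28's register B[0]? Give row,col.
L=28→G=28>>2=7, T=28&3=0
[0]→row 0·2+0=0  col G=7

0,7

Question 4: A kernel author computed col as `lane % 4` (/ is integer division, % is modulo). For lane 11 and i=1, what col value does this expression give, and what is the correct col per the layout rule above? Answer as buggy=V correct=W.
buggy=3 correct=2

`lane % 4`[11,1]->3
lane 11->11/4=2, 11 mod 4=3
i=1  r:2·3+1->7  c:2
col: 3 vs 2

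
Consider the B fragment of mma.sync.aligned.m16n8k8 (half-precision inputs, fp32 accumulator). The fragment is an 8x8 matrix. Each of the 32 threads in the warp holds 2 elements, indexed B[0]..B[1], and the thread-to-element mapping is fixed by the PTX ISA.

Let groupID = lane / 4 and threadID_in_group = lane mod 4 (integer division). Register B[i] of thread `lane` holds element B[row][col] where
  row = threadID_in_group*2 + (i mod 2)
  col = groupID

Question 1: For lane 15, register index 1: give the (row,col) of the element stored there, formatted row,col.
lane 15: G=3 (15/4), T=3 (15%4)
i=1: r=3*2+1=7, c=G=3

7,3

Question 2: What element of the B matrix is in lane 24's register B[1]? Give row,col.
lane 24⇒24/4=6, 24 mod 4=0
i=1  r:2·0+1⇒1  c:6

1,6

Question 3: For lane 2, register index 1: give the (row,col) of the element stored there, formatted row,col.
lane 2: gr=0 (2/4), th=2 (2%4)
i=1: r=2*2+1=5, c=gr=0

5,0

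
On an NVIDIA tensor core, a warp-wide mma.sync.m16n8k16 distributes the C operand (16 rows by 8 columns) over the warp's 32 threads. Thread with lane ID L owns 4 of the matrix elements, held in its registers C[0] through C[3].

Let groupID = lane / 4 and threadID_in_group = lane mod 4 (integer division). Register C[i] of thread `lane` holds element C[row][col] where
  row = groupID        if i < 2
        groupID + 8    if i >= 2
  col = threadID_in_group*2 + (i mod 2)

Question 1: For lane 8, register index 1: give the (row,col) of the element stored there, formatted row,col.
2,1

L=8->gid=8>>2=2, tid=8&3=0
[1]->row 2+0=2  col 0·2+1=1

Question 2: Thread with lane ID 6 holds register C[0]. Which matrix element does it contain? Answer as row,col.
L=6⇒gr=6>>2=1, th=6&3=2
[0]⇒row 1+0=1  col 2·2+0=4

1,4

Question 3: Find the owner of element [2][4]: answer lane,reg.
10,0

r:2=>grp=2,rB=0  c:4=>tig=2,lo=0
L=2*4+2=10  i=0*2+0=0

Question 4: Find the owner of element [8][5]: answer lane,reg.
2,3

r=8⇒gr=0,Rb=1  c=5⇒th=2,odd=1
L=0*4+2=2  i=1*2+1=3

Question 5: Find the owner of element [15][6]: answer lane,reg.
r=15⇒gr=7,Rb=1  c=6⇒th=3,odd=0
L=7*4+3=31  i=1*2+0=2

31,2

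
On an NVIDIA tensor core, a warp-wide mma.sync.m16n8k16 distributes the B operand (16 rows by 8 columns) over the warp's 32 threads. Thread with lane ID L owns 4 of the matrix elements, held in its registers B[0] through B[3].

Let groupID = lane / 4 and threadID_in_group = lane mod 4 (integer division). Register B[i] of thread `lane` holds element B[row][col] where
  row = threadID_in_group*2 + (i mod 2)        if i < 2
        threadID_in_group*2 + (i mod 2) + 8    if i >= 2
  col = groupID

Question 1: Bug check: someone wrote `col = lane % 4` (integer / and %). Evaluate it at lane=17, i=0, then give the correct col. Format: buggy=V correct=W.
`lane % 4`[17,0]->1
17: g=4,t=1
[0] (1*2+0+0,4) = (2,4)
col: 1 vs 4

buggy=1 correct=4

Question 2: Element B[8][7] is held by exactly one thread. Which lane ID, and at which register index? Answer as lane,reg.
c=7→G=7  r=8→rhi=1,T=0,p=0
L=7*4+0=28  i=1*2+0=2

28,2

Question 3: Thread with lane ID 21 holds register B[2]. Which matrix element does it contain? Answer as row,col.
10,5

21: g=5,t=1
[2] (1*2+0+8,5) = (10,5)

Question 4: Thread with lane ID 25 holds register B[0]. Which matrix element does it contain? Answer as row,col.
lane 25=>25/4=6, 25 mod 4=1
i=0  r:2·1+0+0=>2  c:6

2,6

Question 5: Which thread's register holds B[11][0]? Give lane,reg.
1,3

c:0=>grp=0  r:11=>rB=1,tig=1,lo=1
L=0*4+1=1  i=1*2+1=3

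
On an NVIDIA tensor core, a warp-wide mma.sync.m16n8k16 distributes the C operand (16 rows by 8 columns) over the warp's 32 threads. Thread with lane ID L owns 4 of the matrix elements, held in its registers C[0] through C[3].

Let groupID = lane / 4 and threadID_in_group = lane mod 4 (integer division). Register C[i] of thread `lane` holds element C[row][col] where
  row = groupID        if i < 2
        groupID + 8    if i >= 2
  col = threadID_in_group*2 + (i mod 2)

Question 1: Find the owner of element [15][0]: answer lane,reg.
r=15⇒gr=7,Rb=1  c=0⇒th=0,odd=0
L=7*4+0=28  i=1*2+0=2

28,2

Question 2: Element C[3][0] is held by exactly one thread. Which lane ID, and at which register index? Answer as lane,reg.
r:3=>grp=3,rB=0  c:0=>tig=0,lo=0
L=3*4+0=12  i=0*2+0=0

12,0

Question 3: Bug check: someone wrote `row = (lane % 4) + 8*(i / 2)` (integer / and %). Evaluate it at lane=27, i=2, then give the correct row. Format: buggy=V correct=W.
`(lane % 4) + 8*(i / 2)`[27,2]->11
27: gid=6,tid=3
[2] (6+8,3*2+0) = (14,6)
row: 11 vs 14

buggy=11 correct=14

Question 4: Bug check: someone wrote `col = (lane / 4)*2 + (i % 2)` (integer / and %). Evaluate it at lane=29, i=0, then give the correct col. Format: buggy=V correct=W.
`(lane / 4)*2 + (i % 2)`[29,0]⇒14
L=29⇒gr=29>>2=7, th=29&3=1
[0]⇒row 7+0=7  col 1·2+0=2
col: 14 vs 2

buggy=14 correct=2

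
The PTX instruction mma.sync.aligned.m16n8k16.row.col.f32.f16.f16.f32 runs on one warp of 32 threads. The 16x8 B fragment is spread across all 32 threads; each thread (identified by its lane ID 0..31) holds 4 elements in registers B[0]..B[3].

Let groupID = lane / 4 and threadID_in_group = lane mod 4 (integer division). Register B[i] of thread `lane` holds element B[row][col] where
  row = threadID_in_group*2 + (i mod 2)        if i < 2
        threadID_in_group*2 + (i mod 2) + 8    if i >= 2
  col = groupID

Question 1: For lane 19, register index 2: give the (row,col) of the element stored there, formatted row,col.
14,4

L=19⇒gr=19>>2=4, th=19&3=3
[2]⇒row 3·2+0+8=14  col gr=4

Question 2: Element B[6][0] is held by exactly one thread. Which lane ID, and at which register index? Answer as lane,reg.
c:0=>grp=0  r:6=>rB=0,tig=3,lo=0
L=0*4+3=3  i=0*2+0=0

3,0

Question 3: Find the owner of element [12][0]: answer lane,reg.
c=0→G=0  r=12→rhi=1,T=2,p=0
L=0*4+2=2  i=1*2+0=2

2,2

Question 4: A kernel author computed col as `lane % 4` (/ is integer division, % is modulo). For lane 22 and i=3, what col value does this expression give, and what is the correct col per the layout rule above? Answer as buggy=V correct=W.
`lane % 4`[22,3]=>2
L=22=>grp=22>>2=5, tig=22&3=2
[3]=>row 2·2+1+8=13  col grp=5
col: 2 vs 5

buggy=2 correct=5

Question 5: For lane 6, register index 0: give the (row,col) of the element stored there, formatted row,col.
6: grp=1,tig=2
[0] (2*2+0+0,1) = (4,1)

4,1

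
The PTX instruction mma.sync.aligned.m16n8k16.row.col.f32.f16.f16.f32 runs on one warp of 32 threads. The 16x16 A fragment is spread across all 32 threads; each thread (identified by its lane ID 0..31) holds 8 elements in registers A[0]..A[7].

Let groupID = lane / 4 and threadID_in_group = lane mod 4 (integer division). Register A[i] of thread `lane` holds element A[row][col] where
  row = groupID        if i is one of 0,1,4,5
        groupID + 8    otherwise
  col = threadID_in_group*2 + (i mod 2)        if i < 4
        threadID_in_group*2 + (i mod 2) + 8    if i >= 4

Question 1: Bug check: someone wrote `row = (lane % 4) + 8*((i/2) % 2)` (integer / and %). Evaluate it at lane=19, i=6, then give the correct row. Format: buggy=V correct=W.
`(lane % 4) + 8*((i/2) % 2)`[19,6]=>11
lane 19=>19/4=4, 19 mod 4=3
i=6  r:4+8=>12  c:2·3+0+8=>14
row: 11 vs 12

buggy=11 correct=12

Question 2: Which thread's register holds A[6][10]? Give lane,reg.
r=6⇒gr=6,Rb=0  c=10⇒Cb=1,th=1,odd=0
L=6*4+1=25  i=1*4+0*2+0=4

25,4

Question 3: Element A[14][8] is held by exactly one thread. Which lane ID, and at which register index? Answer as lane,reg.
24,6

r: 14->gid=6,r8=1  c: 8->c8=1,tid=0,i&1=0
L=6*4+0=24  i=1*4+1*2+0=6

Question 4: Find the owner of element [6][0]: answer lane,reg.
24,0

r=6→G=6,rhi=0  c=0→chi=0,T=0,p=0
L=6*4+0=24  i=0*4+0*2+0=0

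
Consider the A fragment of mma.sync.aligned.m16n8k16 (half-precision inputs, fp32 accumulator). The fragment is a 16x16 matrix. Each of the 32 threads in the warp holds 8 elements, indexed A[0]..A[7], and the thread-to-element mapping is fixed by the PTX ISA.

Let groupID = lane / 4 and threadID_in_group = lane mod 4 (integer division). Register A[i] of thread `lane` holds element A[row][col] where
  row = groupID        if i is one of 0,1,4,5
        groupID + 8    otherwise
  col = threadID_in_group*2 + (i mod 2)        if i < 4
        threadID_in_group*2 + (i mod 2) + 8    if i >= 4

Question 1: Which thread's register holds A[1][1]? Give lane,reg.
r=1⇒gr=1,Rb=0  c=1⇒Cb=0,th=0,odd=1
L=1*4+0=4  i=0*4+0*2+1=1

4,1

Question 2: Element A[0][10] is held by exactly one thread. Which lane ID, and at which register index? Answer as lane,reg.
r: 0->gid=0,r8=0  c: 10->c8=1,tid=1,i&1=0
L=0*4+1=1  i=1*4+0*2+0=4

1,4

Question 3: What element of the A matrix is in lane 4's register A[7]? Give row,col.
9,9

lane 4=>4/4=1, 4 mod 4=0
i=7  r:1+8=>9  c:2·0+1+8=>9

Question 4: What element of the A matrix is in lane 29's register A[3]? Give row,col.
15,3

lane 29->29/4=7, 29 mod 4=1
i=3  r:7+8->15  c:2·1+1+0->3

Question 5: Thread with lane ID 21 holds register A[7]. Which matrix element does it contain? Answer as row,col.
L=21=>grp=21>>2=5, tig=21&3=1
[7]=>row 5+8=13  col 1·2+1+8=11

13,11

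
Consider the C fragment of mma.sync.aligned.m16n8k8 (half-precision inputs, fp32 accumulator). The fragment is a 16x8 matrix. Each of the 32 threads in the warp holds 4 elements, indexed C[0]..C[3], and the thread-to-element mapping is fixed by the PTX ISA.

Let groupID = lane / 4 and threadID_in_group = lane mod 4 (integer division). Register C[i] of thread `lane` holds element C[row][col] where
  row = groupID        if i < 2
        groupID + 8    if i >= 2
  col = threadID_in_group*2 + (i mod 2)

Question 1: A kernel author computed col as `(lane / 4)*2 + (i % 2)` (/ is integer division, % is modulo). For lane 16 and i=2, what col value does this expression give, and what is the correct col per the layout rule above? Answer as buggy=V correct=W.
buggy=8 correct=0

`(lane / 4)*2 + (i % 2)`[16,2]⇒8
L=16⇒gr=16>>2=4, th=16&3=0
[2]⇒row 4+8=12  col 0·2+0=0
col: 8 vs 0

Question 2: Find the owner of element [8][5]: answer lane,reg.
r: 8->gid=0,r8=1  c: 5->tid=2,i&1=1
L=0*4+2=2  i=1*2+1=3

2,3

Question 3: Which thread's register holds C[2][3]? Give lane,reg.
r=2⇒gr=2,Rb=0  c=3⇒th=1,odd=1
L=2*4+1=9  i=0*2+1=1

9,1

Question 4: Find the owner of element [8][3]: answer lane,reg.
r=8→G=0,rhi=1  c=3→T=1,p=1
L=0*4+1=1  i=1*2+1=3

1,3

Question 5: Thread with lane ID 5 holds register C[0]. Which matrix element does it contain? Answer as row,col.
5: gr=1,th=1
[0] (1+0,1*2+0) = (1,2)

1,2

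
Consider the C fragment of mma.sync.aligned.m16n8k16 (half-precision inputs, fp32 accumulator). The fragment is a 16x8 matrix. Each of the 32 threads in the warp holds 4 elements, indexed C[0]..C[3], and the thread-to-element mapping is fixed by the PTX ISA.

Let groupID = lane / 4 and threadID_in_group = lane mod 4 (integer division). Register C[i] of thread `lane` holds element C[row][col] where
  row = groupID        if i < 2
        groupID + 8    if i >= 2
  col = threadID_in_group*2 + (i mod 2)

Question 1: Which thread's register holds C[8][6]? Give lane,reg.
r=8->g=0,rb=1  c=6->t=3,b0=0
L=0*4+3=3  i=1*2+0=2

3,2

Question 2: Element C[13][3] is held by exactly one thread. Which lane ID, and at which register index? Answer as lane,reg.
r=13->g=5,rb=1  c=3->t=1,b0=1
L=5*4+1=21  i=1*2+1=3

21,3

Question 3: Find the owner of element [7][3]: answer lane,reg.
r=7->g=7,rb=0  c=3->t=1,b0=1
L=7*4+1=29  i=0*2+1=1

29,1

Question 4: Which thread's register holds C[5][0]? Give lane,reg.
r=5->g=5,rb=0  c=0->t=0,b0=0
L=5*4+0=20  i=0*2+0=0

20,0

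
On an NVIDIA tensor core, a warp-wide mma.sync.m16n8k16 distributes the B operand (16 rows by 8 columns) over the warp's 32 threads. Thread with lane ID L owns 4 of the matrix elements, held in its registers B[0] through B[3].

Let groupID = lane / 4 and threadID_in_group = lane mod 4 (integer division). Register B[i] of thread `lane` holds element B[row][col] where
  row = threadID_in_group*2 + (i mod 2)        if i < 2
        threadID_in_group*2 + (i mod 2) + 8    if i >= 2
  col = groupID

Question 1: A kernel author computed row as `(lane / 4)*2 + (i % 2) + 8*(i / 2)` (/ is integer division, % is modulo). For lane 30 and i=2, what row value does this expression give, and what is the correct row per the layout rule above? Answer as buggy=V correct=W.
`(lane / 4)*2 + (i % 2) + 8*(i / 2)`[30,2]→22
lane 30: G=7 (30/4), T=2 (30%4)
i=2: r=2*2+0+8=12, c=G=7
row: 22 vs 12

buggy=22 correct=12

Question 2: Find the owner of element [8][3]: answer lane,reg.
12,2

c=3→G=3  r=8→rhi=1,T=0,p=0
L=3*4+0=12  i=1*2+0=2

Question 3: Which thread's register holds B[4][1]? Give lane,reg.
c:1=>grp=1  r:4=>rB=0,tig=2,lo=0
L=1*4+2=6  i=0*2+0=0

6,0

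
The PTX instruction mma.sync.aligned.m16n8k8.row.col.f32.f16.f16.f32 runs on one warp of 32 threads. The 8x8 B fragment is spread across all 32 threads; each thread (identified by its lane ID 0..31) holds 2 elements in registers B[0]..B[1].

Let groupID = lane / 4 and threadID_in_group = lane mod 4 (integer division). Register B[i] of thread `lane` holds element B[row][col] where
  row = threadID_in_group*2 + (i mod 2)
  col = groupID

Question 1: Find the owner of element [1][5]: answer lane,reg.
c:5=>grp=5  r:1=>tig=0,lo=1
L=5*4+0=20  i=1=1

20,1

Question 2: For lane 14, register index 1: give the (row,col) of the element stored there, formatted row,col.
5,3

lane 14: g=3 (14/4), t=2 (14%4)
i=1: r=2*2+1=5, c=g=3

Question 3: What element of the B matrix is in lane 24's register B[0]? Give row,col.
0,6

lane 24=>24/4=6, 24 mod 4=0
i=0  r:2·0+0=>0  c:6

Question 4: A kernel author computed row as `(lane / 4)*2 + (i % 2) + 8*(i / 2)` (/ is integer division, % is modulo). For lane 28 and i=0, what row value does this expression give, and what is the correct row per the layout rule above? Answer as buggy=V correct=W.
`(lane / 4)*2 + (i % 2) + 8*(i / 2)`[28,0]=>14
lane 28=>28/4=7, 28 mod 4=0
i=0  r:2·0+0=>0  c:7
row: 14 vs 0

buggy=14 correct=0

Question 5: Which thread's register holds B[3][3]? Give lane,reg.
c: 3->gid=3  r: 3->tid=1,i&1=1
L=3*4+1=13  i=1=1

13,1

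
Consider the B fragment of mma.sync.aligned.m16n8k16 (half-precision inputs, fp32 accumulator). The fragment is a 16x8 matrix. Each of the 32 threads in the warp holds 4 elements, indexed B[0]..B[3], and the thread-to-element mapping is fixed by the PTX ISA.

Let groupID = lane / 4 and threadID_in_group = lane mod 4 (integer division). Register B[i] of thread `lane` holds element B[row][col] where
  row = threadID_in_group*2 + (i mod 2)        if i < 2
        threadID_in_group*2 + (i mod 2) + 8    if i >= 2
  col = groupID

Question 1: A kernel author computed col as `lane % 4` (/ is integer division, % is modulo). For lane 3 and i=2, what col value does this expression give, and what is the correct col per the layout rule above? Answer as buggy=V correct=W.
`lane % 4`[3,2]->3
lane 3->3/4=0, 3 mod 4=3
i=2  r:2·3+0+8->14  c:0
col: 3 vs 0

buggy=3 correct=0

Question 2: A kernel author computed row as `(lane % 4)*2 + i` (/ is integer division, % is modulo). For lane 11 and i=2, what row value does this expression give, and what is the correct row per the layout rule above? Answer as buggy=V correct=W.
buggy=8 correct=14

`(lane % 4)*2 + i`[11,2]->8
lane 11->11/4=2, 11 mod 4=3
i=2  r:2·3+0+8->14  c:2
row: 8 vs 14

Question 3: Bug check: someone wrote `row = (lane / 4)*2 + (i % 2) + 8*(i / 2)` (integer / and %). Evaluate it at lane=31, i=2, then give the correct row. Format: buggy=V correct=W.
`(lane / 4)*2 + (i % 2) + 8*(i / 2)`[31,2]⇒22
L=31⇒gr=31>>2=7, th=31&3=3
[2]⇒row 3·2+0+8=14  col gr=7
row: 22 vs 14

buggy=22 correct=14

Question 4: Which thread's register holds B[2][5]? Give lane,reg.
21,0

c: 5->gid=5  r: 2->r8=0,tid=1,i&1=0
L=5*4+1=21  i=0*2+0=0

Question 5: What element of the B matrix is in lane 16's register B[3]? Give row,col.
9,4

L=16->g=16>>2=4, t=16&3=0
[3]->row 0·2+1+8=9  col g=4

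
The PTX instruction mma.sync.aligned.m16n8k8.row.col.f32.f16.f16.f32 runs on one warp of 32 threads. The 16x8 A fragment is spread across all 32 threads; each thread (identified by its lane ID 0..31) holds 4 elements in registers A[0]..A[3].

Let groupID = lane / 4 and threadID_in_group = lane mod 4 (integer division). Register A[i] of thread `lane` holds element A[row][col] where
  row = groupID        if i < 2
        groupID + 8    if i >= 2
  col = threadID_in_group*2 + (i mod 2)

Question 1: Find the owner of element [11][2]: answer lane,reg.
r=11⇒gr=3,Rb=1  c=2⇒th=1,odd=0
L=3*4+1=13  i=1*2+0=2

13,2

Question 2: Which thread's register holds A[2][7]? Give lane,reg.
11,1

r=2→G=2,rhi=0  c=7→T=3,p=1
L=2*4+3=11  i=0*2+1=1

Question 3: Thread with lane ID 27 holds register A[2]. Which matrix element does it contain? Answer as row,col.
14,6

lane 27: gid=6 (27/4), tid=3 (27%4)
i=2: r=6+8=14, c=3*2+0=6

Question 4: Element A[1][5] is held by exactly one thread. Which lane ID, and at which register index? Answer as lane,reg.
6,1

r=1→G=1,rhi=0  c=5→T=2,p=1
L=1*4+2=6  i=0*2+1=1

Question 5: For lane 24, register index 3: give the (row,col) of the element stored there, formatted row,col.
L=24=>grp=24>>2=6, tig=24&3=0
[3]=>row 6+8=14  col 0·2+1=1

14,1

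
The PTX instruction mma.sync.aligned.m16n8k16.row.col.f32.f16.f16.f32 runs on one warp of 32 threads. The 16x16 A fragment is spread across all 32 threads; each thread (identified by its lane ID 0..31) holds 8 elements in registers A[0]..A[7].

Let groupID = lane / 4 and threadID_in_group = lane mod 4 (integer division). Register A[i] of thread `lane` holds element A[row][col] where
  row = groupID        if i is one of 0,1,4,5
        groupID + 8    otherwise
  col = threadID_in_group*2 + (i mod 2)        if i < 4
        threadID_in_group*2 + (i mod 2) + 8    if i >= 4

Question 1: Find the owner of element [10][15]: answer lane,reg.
11,7

r:10=>grp=2,rB=1  c:15=>cB=1,tig=3,lo=1
L=2*4+3=11  i=1*4+1*2+1=7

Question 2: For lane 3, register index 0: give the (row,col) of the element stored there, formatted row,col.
lane 3: gr=0 (3/4), th=3 (3%4)
i=0: r=0+0=0, c=3*2+0+0=6

0,6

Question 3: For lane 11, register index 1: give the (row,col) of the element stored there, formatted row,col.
2,7

lane 11⇒11/4=2, 11 mod 4=3
i=1  r:2+0⇒2  c:2·3+1+0⇒7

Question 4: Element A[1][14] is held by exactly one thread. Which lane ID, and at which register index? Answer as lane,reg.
7,4

r=1⇒gr=1,Rb=0  c=14⇒Cb=1,th=3,odd=0
L=1*4+3=7  i=1*4+0*2+0=4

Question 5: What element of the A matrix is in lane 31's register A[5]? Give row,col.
lane 31: g=7 (31/4), t=3 (31%4)
i=5: r=7+0=7, c=3*2+1+8=15

7,15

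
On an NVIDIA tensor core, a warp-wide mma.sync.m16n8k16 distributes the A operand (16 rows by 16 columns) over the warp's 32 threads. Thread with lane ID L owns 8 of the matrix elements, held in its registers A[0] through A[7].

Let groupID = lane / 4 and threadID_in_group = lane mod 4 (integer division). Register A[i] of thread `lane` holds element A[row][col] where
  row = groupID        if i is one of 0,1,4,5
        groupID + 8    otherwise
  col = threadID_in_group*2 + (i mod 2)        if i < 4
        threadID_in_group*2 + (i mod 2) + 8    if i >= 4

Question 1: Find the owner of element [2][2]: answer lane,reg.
9,0

r=2→G=2,rhi=0  c=2→chi=0,T=1,p=0
L=2*4+1=9  i=0*4+0*2+0=0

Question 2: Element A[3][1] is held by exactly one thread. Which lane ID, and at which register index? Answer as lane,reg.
r=3⇒gr=3,Rb=0  c=1⇒Cb=0,th=0,odd=1
L=3*4+0=12  i=0*4+0*2+1=1

12,1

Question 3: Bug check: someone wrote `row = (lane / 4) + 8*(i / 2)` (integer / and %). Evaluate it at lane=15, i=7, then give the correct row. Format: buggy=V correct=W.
`(lane / 4) + 8*(i / 2)`[15,7]->27
lane 15->15/4=3, 15 mod 4=3
i=7  r:3+8->11  c:2·3+1+8->15
row: 27 vs 11

buggy=27 correct=11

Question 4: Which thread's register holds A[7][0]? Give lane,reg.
r: 7->gid=7,r8=0  c: 0->c8=0,tid=0,i&1=0
L=7*4+0=28  i=0*4+0*2+0=0

28,0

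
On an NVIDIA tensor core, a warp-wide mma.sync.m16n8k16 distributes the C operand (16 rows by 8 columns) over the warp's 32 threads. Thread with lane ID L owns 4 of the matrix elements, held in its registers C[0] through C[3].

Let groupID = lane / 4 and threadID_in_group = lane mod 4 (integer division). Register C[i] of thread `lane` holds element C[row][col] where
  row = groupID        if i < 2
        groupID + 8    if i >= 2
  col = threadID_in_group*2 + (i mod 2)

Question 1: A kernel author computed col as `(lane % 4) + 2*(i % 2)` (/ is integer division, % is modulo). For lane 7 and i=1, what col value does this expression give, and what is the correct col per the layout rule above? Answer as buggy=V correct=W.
`(lane % 4) + 2*(i % 2)`[7,1]→5
L=7→G=7>>2=1, T=7&3=3
[1]→row 1+0=1  col 3·2+1=7
col: 5 vs 7

buggy=5 correct=7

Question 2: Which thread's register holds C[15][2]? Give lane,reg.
29,2

r=15⇒gr=7,Rb=1  c=2⇒th=1,odd=0
L=7*4+1=29  i=1*2+0=2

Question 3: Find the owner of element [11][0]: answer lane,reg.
r: 11->gid=3,r8=1  c: 0->tid=0,i&1=0
L=3*4+0=12  i=1*2+0=2

12,2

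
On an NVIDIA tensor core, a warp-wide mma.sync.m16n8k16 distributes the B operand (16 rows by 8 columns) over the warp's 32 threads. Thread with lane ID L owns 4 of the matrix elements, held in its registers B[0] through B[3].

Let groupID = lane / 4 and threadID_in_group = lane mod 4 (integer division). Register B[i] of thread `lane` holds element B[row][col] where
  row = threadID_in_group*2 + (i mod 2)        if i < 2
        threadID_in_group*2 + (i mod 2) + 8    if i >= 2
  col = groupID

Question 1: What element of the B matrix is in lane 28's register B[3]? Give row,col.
lane 28→28/4=7, 28 mod 4=0
i=3  r:2·0+1+8→9  c:7

9,7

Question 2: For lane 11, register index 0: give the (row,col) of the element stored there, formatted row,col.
6,2

L=11->gid=11>>2=2, tid=11&3=3
[0]->row 3·2+0+0=6  col gid=2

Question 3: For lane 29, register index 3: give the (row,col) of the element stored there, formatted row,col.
29: G=7,T=1
[3] (1*2+1+8,7) = (11,7)

11,7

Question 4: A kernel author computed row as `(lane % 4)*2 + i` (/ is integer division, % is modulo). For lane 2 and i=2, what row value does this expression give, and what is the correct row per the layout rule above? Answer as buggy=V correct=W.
`(lane % 4)*2 + i`[2,2]⇒6
L=2⇒gr=2>>2=0, th=2&3=2
[2]⇒row 2·2+0+8=12  col gr=0
row: 6 vs 12

buggy=6 correct=12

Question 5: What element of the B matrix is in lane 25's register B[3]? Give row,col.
lane 25->25/4=6, 25 mod 4=1
i=3  r:2·1+1+8->11  c:6

11,6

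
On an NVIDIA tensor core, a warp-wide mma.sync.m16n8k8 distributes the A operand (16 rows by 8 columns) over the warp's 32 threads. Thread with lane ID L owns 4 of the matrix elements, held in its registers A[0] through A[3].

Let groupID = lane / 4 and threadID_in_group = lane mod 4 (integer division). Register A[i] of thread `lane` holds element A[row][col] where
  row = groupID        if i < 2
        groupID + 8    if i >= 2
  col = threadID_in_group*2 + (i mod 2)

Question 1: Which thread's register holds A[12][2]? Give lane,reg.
17,2

r: 12->gid=4,r8=1  c: 2->tid=1,i&1=0
L=4*4+1=17  i=1*2+0=2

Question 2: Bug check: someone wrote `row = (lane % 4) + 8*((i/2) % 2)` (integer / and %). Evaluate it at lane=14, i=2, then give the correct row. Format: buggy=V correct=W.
`(lane % 4) + 8*((i/2) % 2)`[14,2]->10
lane 14->14/4=3, 14 mod 4=2
i=2  r:3+8->11  c:2·2+0->4
row: 10 vs 11

buggy=10 correct=11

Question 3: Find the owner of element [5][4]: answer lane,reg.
22,0

r:5=>grp=5,rB=0  c:4=>tig=2,lo=0
L=5*4+2=22  i=0*2+0=0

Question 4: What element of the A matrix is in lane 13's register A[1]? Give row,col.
13: G=3,T=1
[1] (3+0,1*2+1) = (3,3)

3,3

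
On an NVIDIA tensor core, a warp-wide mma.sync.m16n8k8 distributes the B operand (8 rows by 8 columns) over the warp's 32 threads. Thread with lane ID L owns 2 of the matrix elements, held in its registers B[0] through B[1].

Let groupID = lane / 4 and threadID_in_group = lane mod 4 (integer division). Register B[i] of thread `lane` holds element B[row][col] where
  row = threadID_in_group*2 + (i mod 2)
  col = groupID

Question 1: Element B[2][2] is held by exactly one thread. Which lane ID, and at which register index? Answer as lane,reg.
c: 2->gid=2  r: 2->tid=1,i&1=0
L=2*4+1=9  i=0=0

9,0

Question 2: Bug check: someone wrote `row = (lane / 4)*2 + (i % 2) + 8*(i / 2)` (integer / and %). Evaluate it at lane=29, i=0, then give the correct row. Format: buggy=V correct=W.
`(lane / 4)*2 + (i % 2) + 8*(i / 2)`[29,0]→14
lane 29→29/4=7, 29 mod 4=1
i=0  r:2·1+0→2  c:7
row: 14 vs 2

buggy=14 correct=2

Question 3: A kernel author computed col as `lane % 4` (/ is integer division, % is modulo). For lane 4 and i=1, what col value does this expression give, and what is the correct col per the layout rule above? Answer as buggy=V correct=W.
buggy=0 correct=1

`lane % 4`[4,1]->0
L=4->gid=4>>2=1, tid=4&3=0
[1]->row 0·2+1=1  col gid=1
col: 0 vs 1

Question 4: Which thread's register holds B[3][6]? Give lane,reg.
25,1

c=6->g=6  r=3->t=1,b0=1
L=6*4+1=25  i=1=1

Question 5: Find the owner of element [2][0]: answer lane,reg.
1,0

c=0→G=0  r=2→T=1,p=0
L=0*4+1=1  i=0=0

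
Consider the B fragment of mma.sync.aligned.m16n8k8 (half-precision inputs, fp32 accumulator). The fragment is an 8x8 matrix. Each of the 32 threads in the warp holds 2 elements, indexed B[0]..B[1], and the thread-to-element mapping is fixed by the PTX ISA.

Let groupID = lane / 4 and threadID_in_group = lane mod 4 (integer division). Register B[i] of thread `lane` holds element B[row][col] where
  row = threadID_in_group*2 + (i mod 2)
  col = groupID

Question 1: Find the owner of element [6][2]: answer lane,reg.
11,0

c=2⇒gr=2  r=6⇒th=3,odd=0
L=2*4+3=11  i=0=0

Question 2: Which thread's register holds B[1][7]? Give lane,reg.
28,1

c=7->g=7  r=1->t=0,b0=1
L=7*4+0=28  i=1=1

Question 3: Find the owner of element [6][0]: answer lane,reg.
c: 0->gid=0  r: 6->tid=3,i&1=0
L=0*4+3=3  i=0=0

3,0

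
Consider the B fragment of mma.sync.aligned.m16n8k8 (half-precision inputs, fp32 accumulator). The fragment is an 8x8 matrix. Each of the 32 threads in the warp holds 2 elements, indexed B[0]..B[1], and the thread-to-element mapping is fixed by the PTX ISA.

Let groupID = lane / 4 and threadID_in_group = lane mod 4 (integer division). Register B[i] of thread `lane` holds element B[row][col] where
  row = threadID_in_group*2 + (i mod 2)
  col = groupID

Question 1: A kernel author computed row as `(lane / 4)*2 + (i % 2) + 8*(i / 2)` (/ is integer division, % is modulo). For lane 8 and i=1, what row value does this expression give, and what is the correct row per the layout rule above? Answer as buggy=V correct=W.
buggy=5 correct=1

`(lane / 4)*2 + (i % 2) + 8*(i / 2)`[8,1]→5
8: G=2,T=0
[1] (0*2+1,2) = (1,2)
row: 5 vs 1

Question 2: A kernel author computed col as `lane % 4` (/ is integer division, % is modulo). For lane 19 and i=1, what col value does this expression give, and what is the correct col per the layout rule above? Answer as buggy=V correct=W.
buggy=3 correct=4

`lane % 4`[19,1]→3
19: G=4,T=3
[1] (3*2+1,4) = (7,4)
col: 3 vs 4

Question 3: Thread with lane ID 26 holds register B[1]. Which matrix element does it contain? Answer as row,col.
5,6

lane 26⇒26/4=6, 26 mod 4=2
i=1  r:2·2+1⇒5  c:6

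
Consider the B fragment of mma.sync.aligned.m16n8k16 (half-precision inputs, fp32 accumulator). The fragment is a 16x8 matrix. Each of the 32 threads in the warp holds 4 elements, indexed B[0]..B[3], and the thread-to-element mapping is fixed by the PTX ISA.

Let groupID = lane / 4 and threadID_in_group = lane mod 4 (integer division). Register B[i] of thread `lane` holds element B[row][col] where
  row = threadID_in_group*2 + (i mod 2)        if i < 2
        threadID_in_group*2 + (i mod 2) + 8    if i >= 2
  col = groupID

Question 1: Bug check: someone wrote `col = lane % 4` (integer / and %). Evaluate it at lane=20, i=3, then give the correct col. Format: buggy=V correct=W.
buggy=0 correct=5

`lane % 4`[20,3]→0
L=20→G=20>>2=5, T=20&3=0
[3]→row 0·2+1+8=9  col G=5
col: 0 vs 5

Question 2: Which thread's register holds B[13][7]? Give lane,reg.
30,3

c=7->g=7  r=13->rb=1,t=2,b0=1
L=7*4+2=30  i=1*2+1=3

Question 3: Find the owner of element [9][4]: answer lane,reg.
c:4=>grp=4  r:9=>rB=1,tig=0,lo=1
L=4*4+0=16  i=1*2+1=3

16,3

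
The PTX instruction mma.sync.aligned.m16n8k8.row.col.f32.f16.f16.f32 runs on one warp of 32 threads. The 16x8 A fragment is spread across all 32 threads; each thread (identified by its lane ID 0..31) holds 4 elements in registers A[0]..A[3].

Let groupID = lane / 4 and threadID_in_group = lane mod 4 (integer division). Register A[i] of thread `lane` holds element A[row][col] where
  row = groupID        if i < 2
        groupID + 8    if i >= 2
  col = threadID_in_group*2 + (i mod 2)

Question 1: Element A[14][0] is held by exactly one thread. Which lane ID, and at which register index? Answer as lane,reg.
r=14⇒gr=6,Rb=1  c=0⇒th=0,odd=0
L=6*4+0=24  i=1*2+0=2

24,2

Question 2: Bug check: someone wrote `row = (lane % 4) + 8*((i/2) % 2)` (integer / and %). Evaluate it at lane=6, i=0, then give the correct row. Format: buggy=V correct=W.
buggy=2 correct=1

`(lane % 4) + 8*((i/2) % 2)`[6,0]→2
6: G=1,T=2
[0] (1+0,2*2+0) = (1,4)
row: 2 vs 1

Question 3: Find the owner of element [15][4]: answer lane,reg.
r=15→G=7,rhi=1  c=4→T=2,p=0
L=7*4+2=30  i=1*2+0=2

30,2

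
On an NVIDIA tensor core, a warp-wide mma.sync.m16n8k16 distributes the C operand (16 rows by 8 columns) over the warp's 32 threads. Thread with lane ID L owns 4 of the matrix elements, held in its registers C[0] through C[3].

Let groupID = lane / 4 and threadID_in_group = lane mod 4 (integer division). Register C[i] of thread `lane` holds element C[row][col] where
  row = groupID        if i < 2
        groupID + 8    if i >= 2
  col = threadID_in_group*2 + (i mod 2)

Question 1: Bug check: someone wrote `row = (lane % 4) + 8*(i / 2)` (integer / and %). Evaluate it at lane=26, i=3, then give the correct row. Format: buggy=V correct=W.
`(lane % 4) + 8*(i / 2)`[26,3]⇒10
L=26⇒gr=26>>2=6, th=26&3=2
[3]⇒row 6+8=14  col 2·2+1=5
row: 10 vs 14

buggy=10 correct=14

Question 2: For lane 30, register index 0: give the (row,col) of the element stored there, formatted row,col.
7,4

30: grp=7,tig=2
[0] (7+0,2*2+0) = (7,4)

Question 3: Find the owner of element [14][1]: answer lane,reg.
24,3

r=14⇒gr=6,Rb=1  c=1⇒th=0,odd=1
L=6*4+0=24  i=1*2+1=3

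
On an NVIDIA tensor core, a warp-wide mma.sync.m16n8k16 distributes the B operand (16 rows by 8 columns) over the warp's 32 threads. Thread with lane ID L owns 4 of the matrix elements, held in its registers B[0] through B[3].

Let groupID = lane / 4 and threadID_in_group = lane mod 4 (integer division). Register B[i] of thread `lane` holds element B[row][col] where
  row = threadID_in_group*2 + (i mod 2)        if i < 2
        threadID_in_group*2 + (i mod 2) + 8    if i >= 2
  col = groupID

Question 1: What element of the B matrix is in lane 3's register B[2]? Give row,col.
lane 3: G=0 (3/4), T=3 (3%4)
i=2: r=3*2+0+8=14, c=G=0

14,0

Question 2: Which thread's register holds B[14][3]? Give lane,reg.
c=3->g=3  r=14->rb=1,t=3,b0=0
L=3*4+3=15  i=1*2+0=2

15,2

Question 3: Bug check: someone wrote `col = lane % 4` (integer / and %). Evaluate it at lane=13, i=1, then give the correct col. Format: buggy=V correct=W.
`lane % 4`[13,1]→1
lane 13→13/4=3, 13 mod 4=1
i=1  r:2·1+1+0→3  c:3
col: 1 vs 3

buggy=1 correct=3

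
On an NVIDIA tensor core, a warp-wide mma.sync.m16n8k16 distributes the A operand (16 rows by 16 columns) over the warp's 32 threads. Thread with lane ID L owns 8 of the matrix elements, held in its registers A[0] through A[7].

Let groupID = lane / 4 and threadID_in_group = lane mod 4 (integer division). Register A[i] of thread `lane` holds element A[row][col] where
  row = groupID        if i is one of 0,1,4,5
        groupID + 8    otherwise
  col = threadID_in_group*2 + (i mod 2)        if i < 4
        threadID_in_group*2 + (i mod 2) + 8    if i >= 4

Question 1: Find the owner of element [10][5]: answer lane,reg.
10,3

r=10→G=2,rhi=1  c=5→chi=0,T=2,p=1
L=2*4+2=10  i=0*4+1*2+1=3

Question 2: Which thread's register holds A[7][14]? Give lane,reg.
r: 7->gid=7,r8=0  c: 14->c8=1,tid=3,i&1=0
L=7*4+3=31  i=1*4+0*2+0=4

31,4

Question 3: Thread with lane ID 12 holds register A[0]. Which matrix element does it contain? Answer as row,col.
L=12=>grp=12>>2=3, tig=12&3=0
[0]=>row 3+0=3  col 0·2+0+0=0

3,0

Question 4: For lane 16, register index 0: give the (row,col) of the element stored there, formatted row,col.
4,0

L=16⇒gr=16>>2=4, th=16&3=0
[0]⇒row 4+0=4  col 0·2+0+0=0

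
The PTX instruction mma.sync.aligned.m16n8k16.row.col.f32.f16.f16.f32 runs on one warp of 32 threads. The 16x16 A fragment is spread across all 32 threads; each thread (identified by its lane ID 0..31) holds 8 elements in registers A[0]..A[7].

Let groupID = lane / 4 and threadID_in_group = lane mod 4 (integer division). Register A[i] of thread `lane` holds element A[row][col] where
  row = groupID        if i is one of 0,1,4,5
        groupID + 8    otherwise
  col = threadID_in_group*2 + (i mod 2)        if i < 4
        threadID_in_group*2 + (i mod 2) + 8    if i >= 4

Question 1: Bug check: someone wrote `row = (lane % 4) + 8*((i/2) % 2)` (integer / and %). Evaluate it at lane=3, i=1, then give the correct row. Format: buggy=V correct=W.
buggy=3 correct=0

`(lane % 4) + 8*((i/2) % 2)`[3,1]->3
lane 3: g=0 (3/4), t=3 (3%4)
i=1: r=0+0=0, c=3*2+1+0=7
row: 3 vs 0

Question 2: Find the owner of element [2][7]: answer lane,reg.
r=2->g=2,rb=0  c=7->cb=0,t=3,b0=1
L=2*4+3=11  i=0*4+0*2+1=1

11,1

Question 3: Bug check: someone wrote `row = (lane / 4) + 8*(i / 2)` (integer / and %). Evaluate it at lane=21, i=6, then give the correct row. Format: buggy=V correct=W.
`(lane / 4) + 8*(i / 2)`[21,6]->29
lane 21->21/4=5, 21 mod 4=1
i=6  r:5+8->13  c:2·1+0+8->10
row: 29 vs 13

buggy=29 correct=13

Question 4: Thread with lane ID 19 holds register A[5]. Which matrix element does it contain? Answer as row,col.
4,15

19: gr=4,th=3
[5] (4+0,3*2+1+8) = (4,15)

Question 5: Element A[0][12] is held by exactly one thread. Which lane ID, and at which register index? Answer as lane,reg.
2,4

r=0->g=0,rb=0  c=12->cb=1,t=2,b0=0
L=0*4+2=2  i=1*4+0*2+0=4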